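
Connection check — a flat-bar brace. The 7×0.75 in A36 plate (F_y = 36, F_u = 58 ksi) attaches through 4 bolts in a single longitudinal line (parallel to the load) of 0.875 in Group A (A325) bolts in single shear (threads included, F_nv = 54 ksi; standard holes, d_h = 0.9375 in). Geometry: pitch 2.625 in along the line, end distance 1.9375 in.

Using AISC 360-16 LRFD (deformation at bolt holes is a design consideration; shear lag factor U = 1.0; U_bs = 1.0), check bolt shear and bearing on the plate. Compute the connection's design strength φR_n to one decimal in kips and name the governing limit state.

Bolt shear: A_b = π(0.875)²/4 = 0.60132 in². φR_n = 0.75 × 54 × 0.60132 × 4 × 1 = 97.4 kips.
Bearing (0.75 in plate, F_u = 58 ksi): end bolts L_c = 1.9375 − 0.9375/2 = 1.46875, R_n = min(1.2×1.46875×0.75×58, 2.4×0.875×0.75×58) = 76.669 kips/bolt; interior L_c = 2.625 − 0.9375 = 1.6875, R_n = 88.088 kips/bolt. φR_n = 0.75 × (1×76.669 + 3×88.088) = 255.7 kips.
Governing: min(97.4, 255.7) = 97.4 kips → bolt shear.

97.4 kips (bolt shear governs)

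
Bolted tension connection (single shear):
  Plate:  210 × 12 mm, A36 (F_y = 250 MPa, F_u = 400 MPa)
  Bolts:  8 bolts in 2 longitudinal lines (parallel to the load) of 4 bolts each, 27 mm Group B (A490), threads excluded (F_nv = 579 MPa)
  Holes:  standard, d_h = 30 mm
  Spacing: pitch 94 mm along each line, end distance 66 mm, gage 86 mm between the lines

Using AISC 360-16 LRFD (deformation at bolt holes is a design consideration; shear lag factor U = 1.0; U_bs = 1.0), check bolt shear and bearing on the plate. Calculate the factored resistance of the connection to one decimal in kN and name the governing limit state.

Bolt shear: A_b = π(27)²/4 = 572.56 mm². φR_n = 0.75 × 579 × 572.56 × 8 × 1 = 1989.1 kN.
Bearing (12 mm plate, F_u = 400 MPa): end bolts L_c = 66 − 30/2 = 51, R_n = min(1.2×51×12×400, 2.4×27×12×400) = 293.76 kN/bolt; interior L_c = 94 − 30 = 64, R_n = 311.04 kN/bolt. φR_n = 0.75 × (2×293.76 + 6×311.04) = 1840.3 kN.
Governing: min(1989.1, 1840.3) = 1840.3 kN → bearing.

1840.3 kN (bearing governs)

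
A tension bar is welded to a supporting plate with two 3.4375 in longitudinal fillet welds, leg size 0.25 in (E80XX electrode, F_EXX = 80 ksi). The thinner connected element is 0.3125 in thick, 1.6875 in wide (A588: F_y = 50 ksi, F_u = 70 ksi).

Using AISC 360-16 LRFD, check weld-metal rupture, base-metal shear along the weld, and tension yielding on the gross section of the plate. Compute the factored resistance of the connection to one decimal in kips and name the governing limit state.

Weld metal: throat = 0.707×0.25 = 0.17675 in, L = 2×3.4375 = 6.875 in. φR_n = 0.75 × 0.6 × 80 × 0.17675 × 6.875 = 43.7 kips.
Base metal shear (0.3125 in plate): yield φR_n = 1.0×0.6×50×0.3125×6.875 = 64.5 kips; rupture φR_n = 0.75×0.6×70×0.3125×6.875 = 67.7 kips; take 64.5 kips (yield).
Tension yield (gross): A_g = 1.6875×0.3125 = 0.52734 in². φR_n = 0.90 × 50 × 0.52734 = 23.7 kips.
Governing: min(43.7, 64.5, 23.7) = 23.7 kips → gross-section yield.

23.7 kips (gross-section yield governs)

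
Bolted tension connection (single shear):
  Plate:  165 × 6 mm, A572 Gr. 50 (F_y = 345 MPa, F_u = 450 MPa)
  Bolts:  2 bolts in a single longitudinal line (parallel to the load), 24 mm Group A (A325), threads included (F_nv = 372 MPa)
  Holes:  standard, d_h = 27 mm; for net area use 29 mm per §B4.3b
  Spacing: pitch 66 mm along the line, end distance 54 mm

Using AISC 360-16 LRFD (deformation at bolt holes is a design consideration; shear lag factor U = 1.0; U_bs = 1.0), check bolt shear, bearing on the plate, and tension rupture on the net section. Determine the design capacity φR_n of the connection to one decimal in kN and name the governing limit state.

Bolt shear: A_b = π(24)²/4 = 452.39 mm². φR_n = 0.75 × 372 × 452.39 × 2 × 1 = 252.4 kN.
Bearing (6 mm plate, F_u = 450 MPa): end bolts L_c = 54 − 27/2 = 40.5, R_n = min(1.2×40.5×6×450, 2.4×24×6×450) = 131.22 kN/bolt; interior L_c = 66 − 27 = 39, R_n = 126.36 kN/bolt. φR_n = 0.75 × (1×131.22 + 1×126.36) = 193.2 kN.
Tension rupture (net): A_n = (165 − 1×29)×6 = 816 mm² (U = 1.0, A_e = A_n). φR_n = 0.75 × 450 × 816 = 275.4 kN.
Governing: min(252.4, 193.2, 275.4) = 193.2 kN → bearing.

193.2 kN (bearing governs)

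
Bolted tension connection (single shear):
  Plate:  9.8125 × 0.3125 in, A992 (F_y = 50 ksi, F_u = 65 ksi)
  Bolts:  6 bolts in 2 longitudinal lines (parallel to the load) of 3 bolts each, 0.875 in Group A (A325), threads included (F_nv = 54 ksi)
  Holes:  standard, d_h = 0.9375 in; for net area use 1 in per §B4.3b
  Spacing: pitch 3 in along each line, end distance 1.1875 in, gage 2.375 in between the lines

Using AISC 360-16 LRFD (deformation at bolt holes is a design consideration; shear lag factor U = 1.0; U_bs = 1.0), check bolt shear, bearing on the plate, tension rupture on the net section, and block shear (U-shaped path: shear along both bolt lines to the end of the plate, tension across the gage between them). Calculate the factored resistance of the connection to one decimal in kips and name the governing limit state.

Bolt shear: A_b = π(0.875)²/4 = 0.60132 in². φR_n = 0.75 × 54 × 0.60132 × 6 × 1 = 146.1 kips.
Bearing (0.3125 in plate, F_u = 65 ksi): end bolts L_c = 1.1875 − 0.9375/2 = 0.71875, R_n = min(1.2×0.71875×0.3125×65, 2.4×0.875×0.3125×65) = 17.52 kips/bolt; interior L_c = 3 − 0.9375 = 2.0625, R_n = 42.656 kips/bolt. φR_n = 0.75 × (2×17.52 + 4×42.656) = 154.2 kips.
Tension rupture (net): A_n = (9.8125 − 2×1)×0.3125 = 2.4414 in² (U = 1.0, A_e = A_n). φR_n = 0.75 × 65 × 2.4414 = 119.0 kips.
Block shear: shear path 2×[1.1875+2×3] = 2×7.1875 in, A_gv = 4.4922, A_nv = 2×(7.1875 − 2.5×1)×0.3125 = 2.9297 in²; tension across gage: (2.375 − 1×1)×0.3125 = 0.42969 in². R_n = min(0.6×65×2.9297, 0.6×50×4.4922) + 1.0×65×0.42969 = min(114.26, 134.77) + 27.93 = 142.19 kips. φR_n = 0.75 × 142.19 = 106.6 kips.
Governing: min(146.1, 154.2, 119.0, 106.6) = 106.6 kips → block shear.

106.6 kips (block shear governs)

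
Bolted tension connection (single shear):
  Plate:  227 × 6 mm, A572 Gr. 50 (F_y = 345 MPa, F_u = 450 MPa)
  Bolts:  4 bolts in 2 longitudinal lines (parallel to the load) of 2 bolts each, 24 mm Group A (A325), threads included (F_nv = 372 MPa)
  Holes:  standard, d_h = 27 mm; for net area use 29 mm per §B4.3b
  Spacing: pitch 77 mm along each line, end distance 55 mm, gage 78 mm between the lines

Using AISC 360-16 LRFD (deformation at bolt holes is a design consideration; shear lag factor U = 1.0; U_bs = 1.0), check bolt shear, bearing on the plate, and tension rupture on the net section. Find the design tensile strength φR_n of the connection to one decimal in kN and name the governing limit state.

Bolt shear: A_b = π(24)²/4 = 452.39 mm². φR_n = 0.75 × 372 × 452.39 × 4 × 1 = 504.9 kN.
Bearing (6 mm plate, F_u = 450 MPa): end bolts L_c = 55 − 27/2 = 41.5, R_n = min(1.2×41.5×6×450, 2.4×24×6×450) = 134.46 kN/bolt; interior L_c = 77 − 27 = 50, R_n = 155.52 kN/bolt. φR_n = 0.75 × (2×134.46 + 2×155.52) = 435.0 kN.
Tension rupture (net): A_n = (227 − 2×29)×6 = 1014 mm² (U = 1.0, A_e = A_n). φR_n = 0.75 × 450 × 1014 = 342.2 kN.
Governing: min(504.9, 435.0, 342.2) = 342.2 kN → net-section rupture.

342.2 kN (net-section rupture governs)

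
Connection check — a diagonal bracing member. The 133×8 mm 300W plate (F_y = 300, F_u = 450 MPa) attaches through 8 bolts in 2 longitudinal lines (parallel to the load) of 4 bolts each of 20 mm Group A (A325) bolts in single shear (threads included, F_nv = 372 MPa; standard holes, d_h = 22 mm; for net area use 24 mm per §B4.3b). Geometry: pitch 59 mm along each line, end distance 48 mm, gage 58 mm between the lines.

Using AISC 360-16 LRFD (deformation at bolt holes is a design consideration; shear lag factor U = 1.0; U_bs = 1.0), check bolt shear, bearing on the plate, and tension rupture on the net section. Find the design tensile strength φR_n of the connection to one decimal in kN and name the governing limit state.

229.5 kN (net-section rupture governs)

Bolt shear: A_b = π(20)²/4 = 314.16 mm². φR_n = 0.75 × 372 × 314.16 × 8 × 1 = 701.2 kN.
Bearing (8 mm plate, F_u = 450 MPa): end bolts L_c = 48 − 22/2 = 37, R_n = min(1.2×37×8×450, 2.4×20×8×450) = 159.84 kN/bolt; interior L_c = 59 − 22 = 37, R_n = 159.84 kN/bolt. φR_n = 0.75 × (2×159.84 + 6×159.84) = 959.0 kN.
Tension rupture (net): A_n = (133 − 2×24)×8 = 680 mm² (U = 1.0, A_e = A_n). φR_n = 0.75 × 450 × 680 = 229.5 kN.
Governing: min(701.2, 959.0, 229.5) = 229.5 kN → net-section rupture.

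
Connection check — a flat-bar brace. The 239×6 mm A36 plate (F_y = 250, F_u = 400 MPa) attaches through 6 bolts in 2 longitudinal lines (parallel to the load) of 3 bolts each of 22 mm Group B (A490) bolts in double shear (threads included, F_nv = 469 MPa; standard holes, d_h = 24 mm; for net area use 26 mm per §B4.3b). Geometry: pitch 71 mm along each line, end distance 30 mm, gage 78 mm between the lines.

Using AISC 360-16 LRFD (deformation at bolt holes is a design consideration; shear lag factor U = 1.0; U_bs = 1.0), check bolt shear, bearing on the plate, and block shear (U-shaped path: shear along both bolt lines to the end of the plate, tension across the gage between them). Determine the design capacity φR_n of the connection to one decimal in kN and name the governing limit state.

Bolt shear: A_b = π(22)²/4 = 380.13 mm². φR_n = 0.75 × 469 × 380.13 × 6 × 2 = 1604.5 kN.
Bearing (6 mm plate, F_u = 400 MPa): end bolts L_c = 30 − 24/2 = 18, R_n = min(1.2×18×6×400, 2.4×22×6×400) = 51.84 kN/bolt; interior L_c = 71 − 24 = 47, R_n = 126.72 kN/bolt. φR_n = 0.75 × (2×51.84 + 4×126.72) = 457.9 kN.
Block shear: shear path 2×[30+2×71] = 2×172 mm, A_gv = 2064, A_nv = 2×(172 − 2.5×26)×6 = 1284 mm²; tension across gage: (78 − 1×26)×6 = 312 mm². R_n = min(0.6×400×1284, 0.6×250×2064) + 1.0×400×312 = min(308.16, 309.6) + 124.8 = 432.96 kN. φR_n = 0.75 × 432.96 = 324.7 kN.
Governing: min(1604.5, 457.9, 324.7) = 324.7 kN → block shear.

324.7 kN (block shear governs)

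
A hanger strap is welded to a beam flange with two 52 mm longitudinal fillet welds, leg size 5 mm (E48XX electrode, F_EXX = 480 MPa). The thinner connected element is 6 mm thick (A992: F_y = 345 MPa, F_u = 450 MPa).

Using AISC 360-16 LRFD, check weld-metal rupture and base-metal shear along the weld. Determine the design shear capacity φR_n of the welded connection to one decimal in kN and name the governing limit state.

Weld metal: throat = 0.707×5 = 3.535 mm, L = 2×52 = 104 mm. φR_n = 0.75 × 0.6 × 480 × 3.535 × 104 = 79.4 kN.
Base metal shear (6 mm plate): yield φR_n = 1.0×0.6×345×6×104 = 129.2 kN; rupture φR_n = 0.75×0.6×450×6×104 = 126.4 kN; take 126.4 kN (rupture).
Governing: min(79.4, 126.4) = 79.4 kN → weld metal.

79.4 kN (weld metal governs)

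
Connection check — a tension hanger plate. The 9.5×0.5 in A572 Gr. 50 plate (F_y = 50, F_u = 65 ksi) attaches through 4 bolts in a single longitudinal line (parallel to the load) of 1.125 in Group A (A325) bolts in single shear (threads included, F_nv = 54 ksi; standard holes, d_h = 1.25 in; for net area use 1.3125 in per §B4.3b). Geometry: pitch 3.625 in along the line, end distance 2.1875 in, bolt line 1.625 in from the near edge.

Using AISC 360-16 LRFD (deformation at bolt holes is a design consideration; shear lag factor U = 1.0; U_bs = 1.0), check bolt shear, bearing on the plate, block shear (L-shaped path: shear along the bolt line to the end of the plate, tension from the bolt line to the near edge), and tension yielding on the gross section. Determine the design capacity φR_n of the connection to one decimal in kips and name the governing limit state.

147.5 kips (block shear governs)

Bolt shear: A_b = π(1.125)²/4 = 0.99402 in². φR_n = 0.75 × 54 × 0.99402 × 4 × 1 = 161.0 kips.
Bearing (0.5 in plate, F_u = 65 ksi): end bolts L_c = 2.1875 − 1.25/2 = 1.5625, R_n = min(1.2×1.5625×0.5×65, 2.4×1.125×0.5×65) = 60.938 kips/bolt; interior L_c = 3.625 − 1.25 = 2.375, R_n = 87.75 kips/bolt. φR_n = 0.75 × (1×60.938 + 3×87.75) = 243.1 kips.
Block shear: shear path 1×[2.1875+3×3.625] = 1×13.0625 in, A_gv = 6.5313, A_nv = 1×(13.0625 − 3.5×1.3125)×0.5 = 4.2344 in²; tension to near edge: (1.625 − 0.5×1.3125)×0.5 = 0.48438 in². R_n = min(0.6×65×4.2344, 0.6×50×6.5313) + 1.0×65×0.48438 = min(165.14, 195.94) + 31.485 = 196.63 kips. φR_n = 0.75 × 196.63 = 147.5 kips.
Tension yield (gross): A_g = 9.5×0.5 = 4.75 in². φR_n = 0.90 × 50 × 4.75 = 213.8 kips.
Governing: min(161.0, 243.1, 147.5, 213.8) = 147.5 kips → block shear.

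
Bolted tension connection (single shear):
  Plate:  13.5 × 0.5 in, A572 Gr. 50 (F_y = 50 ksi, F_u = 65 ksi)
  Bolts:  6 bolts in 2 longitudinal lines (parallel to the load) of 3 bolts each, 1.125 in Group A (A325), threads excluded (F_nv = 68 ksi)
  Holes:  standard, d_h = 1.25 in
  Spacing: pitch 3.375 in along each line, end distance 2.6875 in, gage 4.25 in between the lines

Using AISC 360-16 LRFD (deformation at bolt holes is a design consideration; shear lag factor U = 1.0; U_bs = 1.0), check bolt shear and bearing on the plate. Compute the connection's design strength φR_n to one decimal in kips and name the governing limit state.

304.2 kips (bolt shear governs)

Bolt shear: A_b = π(1.125)²/4 = 0.99402 in². φR_n = 0.75 × 68 × 0.99402 × 6 × 1 = 304.2 kips.
Bearing (0.5 in plate, F_u = 65 ksi): end bolts L_c = 2.6875 − 1.25/2 = 2.0625, R_n = min(1.2×2.0625×0.5×65, 2.4×1.125×0.5×65) = 80.438 kips/bolt; interior L_c = 3.375 − 1.25 = 2.125, R_n = 82.875 kips/bolt. φR_n = 0.75 × (2×80.438 + 4×82.875) = 369.3 kips.
Governing: min(304.2, 369.3) = 304.2 kips → bolt shear.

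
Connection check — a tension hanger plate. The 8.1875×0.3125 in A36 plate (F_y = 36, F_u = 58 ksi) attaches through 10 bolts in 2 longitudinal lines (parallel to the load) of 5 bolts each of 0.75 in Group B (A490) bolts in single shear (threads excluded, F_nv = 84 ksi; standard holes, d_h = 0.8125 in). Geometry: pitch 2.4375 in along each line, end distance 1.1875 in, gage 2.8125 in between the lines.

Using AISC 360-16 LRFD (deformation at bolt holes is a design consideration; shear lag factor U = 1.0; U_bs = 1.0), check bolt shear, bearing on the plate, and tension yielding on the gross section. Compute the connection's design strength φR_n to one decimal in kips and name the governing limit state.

Bolt shear: A_b = π(0.75)²/4 = 0.44179 in². φR_n = 0.75 × 84 × 0.44179 × 10 × 1 = 278.3 kips.
Bearing (0.3125 in plate, F_u = 58 ksi): end bolts L_c = 1.1875 − 0.8125/2 = 0.78125, R_n = min(1.2×0.78125×0.3125×58, 2.4×0.75×0.3125×58) = 16.992 kips/bolt; interior L_c = 2.4375 − 0.8125 = 1.625, R_n = 32.625 kips/bolt. φR_n = 0.75 × (2×16.992 + 8×32.625) = 221.2 kips.
Tension yield (gross): A_g = 8.1875×0.3125 = 2.5586 in². φR_n = 0.90 × 36 × 2.5586 = 82.9 kips.
Governing: min(278.3, 221.2, 82.9) = 82.9 kips → gross-section yield.

82.9 kips (gross-section yield governs)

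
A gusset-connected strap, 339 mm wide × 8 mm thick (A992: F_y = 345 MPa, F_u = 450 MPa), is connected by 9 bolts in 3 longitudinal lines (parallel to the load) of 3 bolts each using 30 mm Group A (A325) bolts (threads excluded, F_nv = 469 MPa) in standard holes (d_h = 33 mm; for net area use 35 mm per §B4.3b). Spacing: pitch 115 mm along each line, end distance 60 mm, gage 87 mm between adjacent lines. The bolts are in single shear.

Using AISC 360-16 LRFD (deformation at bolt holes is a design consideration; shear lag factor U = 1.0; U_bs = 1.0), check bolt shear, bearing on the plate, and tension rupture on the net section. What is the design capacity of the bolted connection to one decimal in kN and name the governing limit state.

631.8 kN (net-section rupture governs)

Bolt shear: A_b = π(30)²/4 = 706.86 mm². φR_n = 0.75 × 469 × 706.86 × 9 × 1 = 2237.7 kN.
Bearing (8 mm plate, F_u = 450 MPa): end bolts L_c = 60 − 33/2 = 43.5, R_n = min(1.2×43.5×8×450, 2.4×30×8×450) = 187.92 kN/bolt; interior L_c = 115 − 33 = 82, R_n = 259.2 kN/bolt. φR_n = 0.75 × (3×187.92 + 6×259.2) = 1589.2 kN.
Tension rupture (net): A_n = (339 − 3×35)×8 = 1872 mm² (U = 1.0, A_e = A_n). φR_n = 0.75 × 450 × 1872 = 631.8 kN.
Governing: min(2237.7, 1589.2, 631.8) = 631.8 kN → net-section rupture.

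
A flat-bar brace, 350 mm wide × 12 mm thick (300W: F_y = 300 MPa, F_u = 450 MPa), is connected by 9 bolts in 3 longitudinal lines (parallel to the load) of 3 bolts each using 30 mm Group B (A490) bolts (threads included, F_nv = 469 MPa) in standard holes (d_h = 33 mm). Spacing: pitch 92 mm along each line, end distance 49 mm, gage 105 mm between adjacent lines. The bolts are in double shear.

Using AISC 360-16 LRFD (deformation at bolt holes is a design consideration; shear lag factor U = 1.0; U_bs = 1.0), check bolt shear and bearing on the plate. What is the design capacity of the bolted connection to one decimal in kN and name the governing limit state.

Bolt shear: A_b = π(30)²/4 = 706.86 mm². φR_n = 0.75 × 469 × 706.86 × 9 × 2 = 4475.5 kN.
Bearing (12 mm plate, F_u = 450 MPa): end bolts L_c = 49 − 33/2 = 32.5, R_n = min(1.2×32.5×12×450, 2.4×30×12×450) = 210.6 kN/bolt; interior L_c = 92 − 33 = 59, R_n = 382.32 kN/bolt. φR_n = 0.75 × (3×210.6 + 6×382.32) = 2194.3 kN.
Governing: min(4475.5, 2194.3) = 2194.3 kN → bearing.

2194.3 kN (bearing governs)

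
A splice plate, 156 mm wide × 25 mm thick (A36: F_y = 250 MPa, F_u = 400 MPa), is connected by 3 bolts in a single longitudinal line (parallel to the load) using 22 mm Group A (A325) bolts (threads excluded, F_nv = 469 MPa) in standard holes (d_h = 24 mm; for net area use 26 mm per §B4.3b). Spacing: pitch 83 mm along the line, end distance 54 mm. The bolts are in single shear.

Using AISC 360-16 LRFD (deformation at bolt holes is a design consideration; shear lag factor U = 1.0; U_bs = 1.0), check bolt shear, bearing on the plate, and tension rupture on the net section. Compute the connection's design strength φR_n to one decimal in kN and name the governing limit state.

Bolt shear: A_b = π(22)²/4 = 380.13 mm². φR_n = 0.75 × 469 × 380.13 × 3 × 1 = 401.1 kN.
Bearing (25 mm plate, F_u = 400 MPa): end bolts L_c = 54 − 24/2 = 42, R_n = min(1.2×42×25×400, 2.4×22×25×400) = 504 kN/bolt; interior L_c = 83 − 24 = 59, R_n = 528 kN/bolt. φR_n = 0.75 × (1×504 + 2×528) = 1170.0 kN.
Tension rupture (net): A_n = (156 − 1×26)×25 = 3250 mm² (U = 1.0, A_e = A_n). φR_n = 0.75 × 400 × 3250 = 975.0 kN.
Governing: min(401.1, 1170.0, 975.0) = 401.1 kN → bolt shear.

401.1 kN (bolt shear governs)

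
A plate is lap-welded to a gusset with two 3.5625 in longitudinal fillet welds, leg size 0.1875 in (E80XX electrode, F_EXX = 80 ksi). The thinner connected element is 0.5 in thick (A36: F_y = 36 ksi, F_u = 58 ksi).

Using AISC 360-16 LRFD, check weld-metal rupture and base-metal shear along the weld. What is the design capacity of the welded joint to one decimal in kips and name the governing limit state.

Weld metal: throat = 0.707×0.1875 = 0.13256 in, L = 2×3.5625 = 7.125 in. φR_n = 0.75 × 0.6 × 80 × 0.13256 × 7.125 = 34.0 kips.
Base metal shear (0.5 in plate): yield φR_n = 1.0×0.6×36×0.5×7.125 = 77.0 kips; rupture φR_n = 0.75×0.6×58×0.5×7.125 = 93.0 kips; take 77.0 kips (yield).
Governing: min(34.0, 77.0) = 34.0 kips → weld metal.

34.0 kips (weld metal governs)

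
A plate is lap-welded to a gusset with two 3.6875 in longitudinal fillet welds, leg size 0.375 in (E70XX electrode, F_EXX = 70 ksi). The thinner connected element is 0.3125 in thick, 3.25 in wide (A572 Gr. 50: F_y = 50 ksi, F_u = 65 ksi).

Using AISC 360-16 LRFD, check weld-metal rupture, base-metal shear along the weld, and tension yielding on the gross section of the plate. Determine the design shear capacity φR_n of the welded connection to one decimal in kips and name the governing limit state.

Weld metal: throat = 0.707×0.375 = 0.26513 in, L = 2×3.6875 = 7.375 in. φR_n = 0.75 × 0.6 × 70 × 0.26513 × 7.375 = 61.6 kips.
Base metal shear (0.3125 in plate): yield φR_n = 1.0×0.6×50×0.3125×7.375 = 69.1 kips; rupture φR_n = 0.75×0.6×65×0.3125×7.375 = 67.4 kips; take 67.4 kips (rupture).
Tension yield (gross): A_g = 3.25×0.3125 = 1.0156 in². φR_n = 0.90 × 50 × 1.0156 = 45.7 kips.
Governing: min(61.6, 67.4, 45.7) = 45.7 kips → gross-section yield.

45.7 kips (gross-section yield governs)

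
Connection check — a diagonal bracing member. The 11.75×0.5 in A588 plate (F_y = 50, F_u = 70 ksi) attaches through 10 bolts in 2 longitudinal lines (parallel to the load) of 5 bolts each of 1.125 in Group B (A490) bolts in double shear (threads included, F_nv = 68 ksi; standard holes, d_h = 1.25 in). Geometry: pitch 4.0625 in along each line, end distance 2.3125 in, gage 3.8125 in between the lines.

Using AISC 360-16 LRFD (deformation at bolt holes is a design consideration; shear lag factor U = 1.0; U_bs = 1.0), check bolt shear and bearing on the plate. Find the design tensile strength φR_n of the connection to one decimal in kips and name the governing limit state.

673.3 kips (bearing governs)

Bolt shear: A_b = π(1.125)²/4 = 0.99402 in². φR_n = 0.75 × 68 × 0.99402 × 10 × 2 = 1013.9 kips.
Bearing (0.5 in plate, F_u = 70 ksi): end bolts L_c = 2.3125 − 1.25/2 = 1.6875, R_n = min(1.2×1.6875×0.5×70, 2.4×1.125×0.5×70) = 70.875 kips/bolt; interior L_c = 4.0625 − 1.25 = 2.8125, R_n = 94.5 kips/bolt. φR_n = 0.75 × (2×70.875 + 8×94.5) = 673.3 kips.
Governing: min(1013.9, 673.3) = 673.3 kips → bearing.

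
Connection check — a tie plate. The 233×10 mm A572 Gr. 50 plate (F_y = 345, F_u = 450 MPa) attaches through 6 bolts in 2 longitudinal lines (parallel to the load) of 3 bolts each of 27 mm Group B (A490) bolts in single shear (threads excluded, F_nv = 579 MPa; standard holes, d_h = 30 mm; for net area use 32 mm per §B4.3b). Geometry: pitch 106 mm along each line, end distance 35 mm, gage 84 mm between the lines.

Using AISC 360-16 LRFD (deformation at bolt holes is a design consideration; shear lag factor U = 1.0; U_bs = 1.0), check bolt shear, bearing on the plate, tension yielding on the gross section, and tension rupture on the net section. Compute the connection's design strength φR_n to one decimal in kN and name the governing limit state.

Bolt shear: A_b = π(27)²/4 = 572.56 mm². φR_n = 0.75 × 579 × 572.56 × 6 × 1 = 1491.8 kN.
Bearing (10 mm plate, F_u = 450 MPa): end bolts L_c = 35 − 30/2 = 20, R_n = min(1.2×20×10×450, 2.4×27×10×450) = 108 kN/bolt; interior L_c = 106 − 30 = 76, R_n = 291.6 kN/bolt. φR_n = 0.75 × (2×108 + 4×291.6) = 1036.8 kN.
Tension yield (gross): A_g = 233×10 = 2330 mm². φR_n = 0.90 × 345 × 2330 = 723.5 kN.
Tension rupture (net): A_n = (233 − 2×32)×10 = 1690 mm² (U = 1.0, A_e = A_n). φR_n = 0.75 × 450 × 1690 = 570.4 kN.
Governing: min(1491.8, 1036.8, 723.5, 570.4) = 570.4 kN → net-section rupture.

570.4 kN (net-section rupture governs)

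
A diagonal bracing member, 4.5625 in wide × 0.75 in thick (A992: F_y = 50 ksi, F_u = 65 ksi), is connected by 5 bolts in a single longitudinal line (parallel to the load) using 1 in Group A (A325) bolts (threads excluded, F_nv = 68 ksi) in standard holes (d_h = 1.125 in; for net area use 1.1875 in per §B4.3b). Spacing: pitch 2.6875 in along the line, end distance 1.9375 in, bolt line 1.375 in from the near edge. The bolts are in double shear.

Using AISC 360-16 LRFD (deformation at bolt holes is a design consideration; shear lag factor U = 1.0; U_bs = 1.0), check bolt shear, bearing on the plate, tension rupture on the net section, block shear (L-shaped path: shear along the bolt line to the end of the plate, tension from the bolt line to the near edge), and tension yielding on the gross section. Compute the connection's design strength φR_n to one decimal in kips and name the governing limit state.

Bolt shear: A_b = π(1)²/4 = 0.7854 in². φR_n = 0.75 × 68 × 0.7854 × 5 × 2 = 400.6 kips.
Bearing (0.75 in plate, F_u = 65 ksi): end bolts L_c = 1.9375 − 1.125/2 = 1.375, R_n = min(1.2×1.375×0.75×65, 2.4×1×0.75×65) = 80.438 kips/bolt; interior L_c = 2.6875 − 1.125 = 1.5625, R_n = 91.406 kips/bolt. φR_n = 0.75 × (1×80.438 + 4×91.406) = 334.5 kips.
Tension rupture (net): A_n = (4.5625 − 1×1.1875)×0.75 = 2.5313 in² (U = 1.0, A_e = A_n). φR_n = 0.75 × 65 × 2.5313 = 123.4 kips.
Block shear: shear path 1×[1.9375+4×2.6875] = 1×12.6875 in, A_gv = 9.5156, A_nv = 1×(12.6875 − 4.5×1.1875)×0.75 = 5.5078 in²; tension to near edge: (1.375 − 0.5×1.1875)×0.75 = 0.58594 in². R_n = min(0.6×65×5.5078, 0.6×50×9.5156) + 1.0×65×0.58594 = min(214.8, 285.47) + 38.086 = 252.89 kips. φR_n = 0.75 × 252.89 = 189.7 kips.
Tension yield (gross): A_g = 4.5625×0.75 = 3.4219 in². φR_n = 0.90 × 50 × 3.4219 = 154.0 kips.
Governing: min(400.6, 334.5, 123.4, 189.7, 154.0) = 123.4 kips → net-section rupture.

123.4 kips (net-section rupture governs)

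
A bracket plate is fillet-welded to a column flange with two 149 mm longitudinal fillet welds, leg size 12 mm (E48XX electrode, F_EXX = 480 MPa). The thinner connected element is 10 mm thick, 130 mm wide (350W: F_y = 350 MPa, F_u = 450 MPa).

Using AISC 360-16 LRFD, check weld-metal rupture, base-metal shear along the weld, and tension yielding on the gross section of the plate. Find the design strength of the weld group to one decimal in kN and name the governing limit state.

409.5 kN (gross-section yield governs)

Weld metal: throat = 0.707×12 = 8.484 mm, L = 2×149 = 298 mm. φR_n = 0.75 × 0.6 × 480 × 8.484 × 298 = 546.1 kN.
Base metal shear (10 mm plate): yield φR_n = 1.0×0.6×350×10×298 = 625.8 kN; rupture φR_n = 0.75×0.6×450×10×298 = 603.5 kN; take 603.5 kN (rupture).
Tension yield (gross): A_g = 130×10 = 1300 mm². φR_n = 0.90 × 350 × 1300 = 409.5 kN.
Governing: min(546.1, 603.5, 409.5) = 409.5 kN → gross-section yield.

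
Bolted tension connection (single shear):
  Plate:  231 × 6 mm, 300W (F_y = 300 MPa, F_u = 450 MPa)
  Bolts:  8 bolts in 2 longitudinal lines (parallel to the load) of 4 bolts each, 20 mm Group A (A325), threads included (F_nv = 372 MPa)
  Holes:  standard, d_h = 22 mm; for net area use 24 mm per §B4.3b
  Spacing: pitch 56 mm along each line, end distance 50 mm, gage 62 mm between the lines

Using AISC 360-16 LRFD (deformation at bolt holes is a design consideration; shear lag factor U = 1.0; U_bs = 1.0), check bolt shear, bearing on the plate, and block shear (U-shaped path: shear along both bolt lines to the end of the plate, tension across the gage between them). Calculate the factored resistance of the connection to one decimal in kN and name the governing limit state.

402.6 kN (block shear governs)

Bolt shear: A_b = π(20)²/4 = 314.16 mm². φR_n = 0.75 × 372 × 314.16 × 8 × 1 = 701.2 kN.
Bearing (6 mm plate, F_u = 450 MPa): end bolts L_c = 50 − 22/2 = 39, R_n = min(1.2×39×6×450, 2.4×20×6×450) = 126.36 kN/bolt; interior L_c = 56 − 22 = 34, R_n = 110.16 kN/bolt. φR_n = 0.75 × (2×126.36 + 6×110.16) = 685.3 kN.
Block shear: shear path 2×[50+3×56] = 2×218 mm, A_gv = 2616, A_nv = 2×(218 − 3.5×24)×6 = 1608 mm²; tension across gage: (62 − 1×24)×6 = 228 mm². R_n = min(0.6×450×1608, 0.6×300×2616) + 1.0×450×228 = min(434.16, 470.88) + 102.6 = 536.76 kN. φR_n = 0.75 × 536.76 = 402.6 kN.
Governing: min(701.2, 685.3, 402.6) = 402.6 kN → block shear.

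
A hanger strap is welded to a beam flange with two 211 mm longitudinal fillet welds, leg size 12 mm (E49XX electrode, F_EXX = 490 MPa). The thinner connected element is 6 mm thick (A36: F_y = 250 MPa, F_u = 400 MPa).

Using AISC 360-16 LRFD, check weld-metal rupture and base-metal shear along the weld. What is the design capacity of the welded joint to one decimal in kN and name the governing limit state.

Weld metal: throat = 0.707×12 = 8.484 mm, L = 2×211 = 422 mm. φR_n = 0.75 × 0.6 × 490 × 8.484 × 422 = 789.4 kN.
Base metal shear (6 mm plate): yield φR_n = 1.0×0.6×250×6×422 = 379.8 kN; rupture φR_n = 0.75×0.6×400×6×422 = 455.8 kN; take 379.8 kN (yield).
Governing: min(789.4, 379.8) = 379.8 kN → base-metal shear.

379.8 kN (base-metal shear governs)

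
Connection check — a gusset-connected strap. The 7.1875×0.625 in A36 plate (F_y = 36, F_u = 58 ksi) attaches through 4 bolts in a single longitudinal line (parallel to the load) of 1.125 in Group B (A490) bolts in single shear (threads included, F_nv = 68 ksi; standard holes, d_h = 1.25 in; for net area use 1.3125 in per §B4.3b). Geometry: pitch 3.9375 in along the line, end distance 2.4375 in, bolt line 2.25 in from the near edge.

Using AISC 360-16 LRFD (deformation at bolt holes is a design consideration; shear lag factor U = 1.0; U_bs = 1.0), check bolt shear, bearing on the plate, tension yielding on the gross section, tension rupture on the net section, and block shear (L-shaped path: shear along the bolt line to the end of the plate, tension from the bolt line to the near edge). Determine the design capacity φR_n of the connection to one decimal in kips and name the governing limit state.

145.5 kips (gross-section yield governs)

Bolt shear: A_b = π(1.125)²/4 = 0.99402 in². φR_n = 0.75 × 68 × 0.99402 × 4 × 1 = 202.8 kips.
Bearing (0.625 in plate, F_u = 58 ksi): end bolts L_c = 2.4375 − 1.25/2 = 1.8125, R_n = min(1.2×1.8125×0.625×58, 2.4×1.125×0.625×58) = 78.844 kips/bolt; interior L_c = 3.9375 − 1.25 = 2.6875, R_n = 97.875 kips/bolt. φR_n = 0.75 × (1×78.844 + 3×97.875) = 279.4 kips.
Tension yield (gross): A_g = 7.1875×0.625 = 4.4922 in². φR_n = 0.90 × 36 × 4.4922 = 145.5 kips.
Tension rupture (net): A_n = (7.1875 − 1×1.3125)×0.625 = 3.6719 in² (U = 1.0, A_e = A_n). φR_n = 0.75 × 58 × 3.6719 = 159.7 kips.
Block shear: shear path 1×[2.4375+3×3.9375] = 1×14.25 in, A_gv = 8.9063, A_nv = 1×(14.25 − 3.5×1.3125)×0.625 = 6.0352 in²; tension to near edge: (2.25 − 0.5×1.3125)×0.625 = 0.99609 in². R_n = min(0.6×58×6.0352, 0.6×36×8.9063) + 1.0×58×0.99609 = min(210.02, 192.38) + 57.773 = 250.15 kips. φR_n = 0.75 × 250.15 = 187.6 kips.
Governing: min(202.8, 279.4, 145.5, 159.7, 187.6) = 145.5 kips → gross-section yield.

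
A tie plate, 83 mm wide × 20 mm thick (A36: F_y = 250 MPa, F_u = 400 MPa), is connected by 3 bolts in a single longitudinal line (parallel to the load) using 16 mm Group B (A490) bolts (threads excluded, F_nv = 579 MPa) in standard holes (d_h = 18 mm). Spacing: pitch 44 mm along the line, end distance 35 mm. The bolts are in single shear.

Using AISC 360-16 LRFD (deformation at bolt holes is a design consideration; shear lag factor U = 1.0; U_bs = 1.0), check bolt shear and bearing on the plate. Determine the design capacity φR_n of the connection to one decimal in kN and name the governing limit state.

Bolt shear: A_b = π(16)²/4 = 201.06 mm². φR_n = 0.75 × 579 × 201.06 × 3 × 1 = 261.9 kN.
Bearing (20 mm plate, F_u = 400 MPa): end bolts L_c = 35 − 18/2 = 26, R_n = min(1.2×26×20×400, 2.4×16×20×400) = 249.6 kN/bolt; interior L_c = 44 − 18 = 26, R_n = 249.6 kN/bolt. φR_n = 0.75 × (1×249.6 + 2×249.6) = 561.6 kN.
Governing: min(261.9, 561.6) = 261.9 kN → bolt shear.

261.9 kN (bolt shear governs)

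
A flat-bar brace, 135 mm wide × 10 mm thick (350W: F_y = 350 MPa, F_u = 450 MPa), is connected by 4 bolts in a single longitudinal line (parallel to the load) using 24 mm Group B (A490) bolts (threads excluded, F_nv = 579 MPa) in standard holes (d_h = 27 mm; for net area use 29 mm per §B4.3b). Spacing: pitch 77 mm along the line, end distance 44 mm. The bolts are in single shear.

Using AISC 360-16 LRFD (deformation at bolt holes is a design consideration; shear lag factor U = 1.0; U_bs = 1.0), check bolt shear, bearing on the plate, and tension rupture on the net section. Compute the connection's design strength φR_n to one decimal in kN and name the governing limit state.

357.8 kN (net-section rupture governs)

Bolt shear: A_b = π(24)²/4 = 452.39 mm². φR_n = 0.75 × 579 × 452.39 × 4 × 1 = 785.8 kN.
Bearing (10 mm plate, F_u = 450 MPa): end bolts L_c = 44 − 27/2 = 30.5, R_n = min(1.2×30.5×10×450, 2.4×24×10×450) = 164.7 kN/bolt; interior L_c = 77 − 27 = 50, R_n = 259.2 kN/bolt. φR_n = 0.75 × (1×164.7 + 3×259.2) = 706.7 kN.
Tension rupture (net): A_n = (135 − 1×29)×10 = 1060 mm² (U = 1.0, A_e = A_n). φR_n = 0.75 × 450 × 1060 = 357.8 kN.
Governing: min(785.8, 706.7, 357.8) = 357.8 kN → net-section rupture.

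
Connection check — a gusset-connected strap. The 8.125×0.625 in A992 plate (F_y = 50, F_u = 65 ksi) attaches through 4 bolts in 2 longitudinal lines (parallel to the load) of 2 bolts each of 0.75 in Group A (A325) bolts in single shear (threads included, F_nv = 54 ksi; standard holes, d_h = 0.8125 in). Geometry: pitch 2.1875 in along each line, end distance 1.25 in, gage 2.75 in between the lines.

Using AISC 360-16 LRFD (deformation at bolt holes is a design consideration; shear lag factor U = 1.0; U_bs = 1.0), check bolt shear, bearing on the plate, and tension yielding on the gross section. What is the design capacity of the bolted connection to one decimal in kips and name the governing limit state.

71.6 kips (bolt shear governs)

Bolt shear: A_b = π(0.75)²/4 = 0.44179 in². φR_n = 0.75 × 54 × 0.44179 × 4 × 1 = 71.6 kips.
Bearing (0.625 in plate, F_u = 65 ksi): end bolts L_c = 1.25 − 0.8125/2 = 0.84375, R_n = min(1.2×0.84375×0.625×65, 2.4×0.75×0.625×65) = 41.133 kips/bolt; interior L_c = 2.1875 − 0.8125 = 1.375, R_n = 67.031 kips/bolt. φR_n = 0.75 × (2×41.133 + 2×67.031) = 162.2 kips.
Tension yield (gross): A_g = 8.125×0.625 = 5.0781 in². φR_n = 0.90 × 50 × 5.0781 = 228.5 kips.
Governing: min(71.6, 162.2, 228.5) = 71.6 kips → bolt shear.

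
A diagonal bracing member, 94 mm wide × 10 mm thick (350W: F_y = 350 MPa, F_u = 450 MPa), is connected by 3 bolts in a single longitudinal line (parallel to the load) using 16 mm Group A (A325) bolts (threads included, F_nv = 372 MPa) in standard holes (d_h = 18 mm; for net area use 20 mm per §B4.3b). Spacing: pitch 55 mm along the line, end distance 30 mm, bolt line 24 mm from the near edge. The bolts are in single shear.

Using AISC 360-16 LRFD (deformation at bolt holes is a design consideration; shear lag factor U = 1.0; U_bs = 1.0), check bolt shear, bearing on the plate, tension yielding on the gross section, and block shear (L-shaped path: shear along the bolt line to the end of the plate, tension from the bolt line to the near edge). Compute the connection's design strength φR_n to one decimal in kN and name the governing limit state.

Bolt shear: A_b = π(16)²/4 = 201.06 mm². φR_n = 0.75 × 372 × 201.06 × 3 × 1 = 168.3 kN.
Bearing (10 mm plate, F_u = 450 MPa): end bolts L_c = 30 − 18/2 = 21, R_n = min(1.2×21×10×450, 2.4×16×10×450) = 113.4 kN/bolt; interior L_c = 55 − 18 = 37, R_n = 172.8 kN/bolt. φR_n = 0.75 × (1×113.4 + 2×172.8) = 344.3 kN.
Tension yield (gross): A_g = 94×10 = 940 mm². φR_n = 0.90 × 350 × 940 = 296.1 kN.
Block shear: shear path 1×[30+2×55] = 1×140 mm, A_gv = 1400, A_nv = 1×(140 − 2.5×20)×10 = 900 mm²; tension to near edge: (24 − 0.5×20)×10 = 140 mm². R_n = min(0.6×450×900, 0.6×350×1400) + 1.0×450×140 = min(243, 294) + 63 = 306 kN. φR_n = 0.75 × 306 = 229.5 kN.
Governing: min(168.3, 344.3, 296.1, 229.5) = 168.3 kN → bolt shear.

168.3 kN (bolt shear governs)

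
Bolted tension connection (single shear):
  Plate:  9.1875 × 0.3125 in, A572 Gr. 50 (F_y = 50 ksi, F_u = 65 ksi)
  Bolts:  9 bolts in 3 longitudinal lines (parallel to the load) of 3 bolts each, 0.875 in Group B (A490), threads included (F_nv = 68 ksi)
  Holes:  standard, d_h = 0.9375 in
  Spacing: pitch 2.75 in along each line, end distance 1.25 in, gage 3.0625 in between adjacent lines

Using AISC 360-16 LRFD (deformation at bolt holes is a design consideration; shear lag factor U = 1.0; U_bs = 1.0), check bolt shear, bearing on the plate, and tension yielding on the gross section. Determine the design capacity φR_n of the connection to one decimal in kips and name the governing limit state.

Bolt shear: A_b = π(0.875)²/4 = 0.60132 in². φR_n = 0.75 × 68 × 0.60132 × 9 × 1 = 276.0 kips.
Bearing (0.3125 in plate, F_u = 65 ksi): end bolts L_c = 1.25 − 0.9375/2 = 0.78125, R_n = min(1.2×0.78125×0.3125×65, 2.4×0.875×0.3125×65) = 19.043 kips/bolt; interior L_c = 2.75 − 0.9375 = 1.8125, R_n = 42.656 kips/bolt. φR_n = 0.75 × (3×19.043 + 6×42.656) = 234.8 kips.
Tension yield (gross): A_g = 9.1875×0.3125 = 2.8711 in². φR_n = 0.90 × 50 × 2.8711 = 129.2 kips.
Governing: min(276.0, 234.8, 129.2) = 129.2 kips → gross-section yield.

129.2 kips (gross-section yield governs)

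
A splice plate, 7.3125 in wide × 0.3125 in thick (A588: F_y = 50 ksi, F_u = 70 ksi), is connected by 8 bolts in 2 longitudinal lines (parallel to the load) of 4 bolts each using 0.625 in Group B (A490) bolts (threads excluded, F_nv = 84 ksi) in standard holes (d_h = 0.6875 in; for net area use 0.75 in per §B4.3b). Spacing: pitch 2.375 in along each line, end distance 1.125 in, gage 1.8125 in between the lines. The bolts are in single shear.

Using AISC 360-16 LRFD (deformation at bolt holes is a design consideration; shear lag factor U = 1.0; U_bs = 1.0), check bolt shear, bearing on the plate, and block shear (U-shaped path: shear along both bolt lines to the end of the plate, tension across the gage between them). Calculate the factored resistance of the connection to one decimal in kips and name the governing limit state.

Bolt shear: A_b = π(0.625)²/4 = 0.3068 in². φR_n = 0.75 × 84 × 0.3068 × 8 × 1 = 154.6 kips.
Bearing (0.3125 in plate, F_u = 70 ksi): end bolts L_c = 1.125 − 0.6875/2 = 0.78125, R_n = min(1.2×0.78125×0.3125×70, 2.4×0.625×0.3125×70) = 20.508 kips/bolt; interior L_c = 2.375 − 0.6875 = 1.6875, R_n = 32.813 kips/bolt. φR_n = 0.75 × (2×20.508 + 6×32.813) = 178.4 kips.
Block shear: shear path 2×[1.125+3×2.375] = 2×8.25 in, A_gv = 5.1563, A_nv = 2×(8.25 − 3.5×0.75)×0.3125 = 3.5156 in²; tension across gage: (1.8125 − 1×0.75)×0.3125 = 0.33203 in². R_n = min(0.6×70×3.5156, 0.6×50×5.1563) + 1.0×70×0.33203 = min(147.66, 154.69) + 23.242 = 170.9 kips. φR_n = 0.75 × 170.9 = 128.2 kips.
Governing: min(154.6, 178.4, 128.2) = 128.2 kips → block shear.

128.2 kips (block shear governs)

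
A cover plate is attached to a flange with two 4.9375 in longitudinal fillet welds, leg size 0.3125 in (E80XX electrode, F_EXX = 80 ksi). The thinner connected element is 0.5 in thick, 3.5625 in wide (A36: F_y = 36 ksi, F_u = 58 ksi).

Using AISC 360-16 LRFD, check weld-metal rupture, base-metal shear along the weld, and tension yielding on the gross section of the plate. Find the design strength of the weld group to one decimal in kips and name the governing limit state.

Weld metal: throat = 0.707×0.3125 = 0.22094 in, L = 2×4.9375 = 9.875 in. φR_n = 0.75 × 0.6 × 80 × 0.22094 × 9.875 = 78.5 kips.
Base metal shear (0.5 in plate): yield φR_n = 1.0×0.6×36×0.5×9.875 = 106.7 kips; rupture φR_n = 0.75×0.6×58×0.5×9.875 = 128.9 kips; take 106.7 kips (yield).
Tension yield (gross): A_g = 3.5625×0.5 = 1.7813 in². φR_n = 0.90 × 36 × 1.7813 = 57.7 kips.
Governing: min(78.5, 106.7, 57.7) = 57.7 kips → gross-section yield.

57.7 kips (gross-section yield governs)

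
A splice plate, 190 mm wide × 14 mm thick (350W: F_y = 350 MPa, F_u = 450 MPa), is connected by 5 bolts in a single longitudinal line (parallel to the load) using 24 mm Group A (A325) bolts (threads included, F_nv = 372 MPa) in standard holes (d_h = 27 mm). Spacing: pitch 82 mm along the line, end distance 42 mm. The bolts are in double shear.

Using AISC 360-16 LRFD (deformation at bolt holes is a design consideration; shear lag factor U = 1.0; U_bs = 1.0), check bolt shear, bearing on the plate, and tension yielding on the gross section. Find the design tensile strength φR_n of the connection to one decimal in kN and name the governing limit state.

Bolt shear: A_b = π(24)²/4 = 452.39 mm². φR_n = 0.75 × 372 × 452.39 × 5 × 2 = 1262.2 kN.
Bearing (14 mm plate, F_u = 450 MPa): end bolts L_c = 42 − 27/2 = 28.5, R_n = min(1.2×28.5×14×450, 2.4×24×14×450) = 215.46 kN/bolt; interior L_c = 82 − 27 = 55, R_n = 362.88 kN/bolt. φR_n = 0.75 × (1×215.46 + 4×362.88) = 1250.2 kN.
Tension yield (gross): A_g = 190×14 = 2660 mm². φR_n = 0.90 × 350 × 2660 = 837.9 kN.
Governing: min(1262.2, 1250.2, 837.9) = 837.9 kN → gross-section yield.

837.9 kN (gross-section yield governs)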